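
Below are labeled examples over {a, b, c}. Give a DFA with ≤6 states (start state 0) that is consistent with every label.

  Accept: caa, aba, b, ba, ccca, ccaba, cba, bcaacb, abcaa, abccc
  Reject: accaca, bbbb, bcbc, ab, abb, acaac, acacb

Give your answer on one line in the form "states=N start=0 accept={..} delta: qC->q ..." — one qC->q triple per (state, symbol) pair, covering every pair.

states=5 start=0 accept={0,1,3} delta: 0a->1 0b->1 0c->0 1a->3 1b->2 1c->1 2a->0 2b->2 2c->4 3a->2 3b->2 3c->3 4a->0 4b->0 4c->0

Fold the examples into a partial DFA from state 0: repeatedly fix the first undefined (state, symbol) met by the shortest-then-alphabetical prefix, trying targets in increasing order and rejecting any under which an Accept and a Reject string meet in one state with the same remainder; add a state when all current targets are rejected. Accepting states are where Accept strings end.
a: 0a undefined. 0a->0: no, b/ab meet in 0 with "b" left. Open state 1: 0a->1.
b: 0b undefined. 0b->0: no, b/bbbb meet in 0. 0b->1: ok.
c: 0c undefined. 0c->0: ok.
ab: 1b undefined. 1b->0: no, aba/abb meet in 1. 1b->1: no, b/bbbb meet in 1. Open state 2: 1b->2.
ac: 1c undefined. 1c->0: no, b/accaca meet in 1. 1c->1: ok.
ba: 1a undefined. 1a->0: no, b/accaca meet in 1. 1a->1: no, caa/accaca meet in 1. 1a->2: no, caa/ab meet in 2. Open state 3: 1a->3.
aba: 2a undefined. 2a->0: ok.
abb: 2b undefined. 2b->0: no, aba/abb meet in 0. 2b->1: no, b/abb meet in 1. 2b->2: ok.
abc: 2c undefined. 2c->0: no, aba/bcbc meet in 0. 2c->1: no, b/bcbc meet in 1. 2c->2: no, abccc/bbbb meet in 2. 2c->3: no, caa/bcbc meet in 3. Open state 4: 2c->4.
abca: 4a undefined. 4a->0: ok.
abcc: 4c undefined. 4c->0: ok.
acaa: 3a undefined. 3a->0: no, aba/acaac meet in 0. 3a->1: no, b/acaac meet in 1. 3a->2: ok.
acac: 3c undefined. 3c->0: no, b/accaca meet in 1. 3c->1: no, caa/accaca meet in 3. 3c->2: no, aba/accaca meet in 0. 3c->3: ok.
acacb: 3b undefined. 3b->0: no, aba/acacb meet in 0. 3b->1: no, b/acacb meet in 1. 3b->2: ok.
bcaacb: 4b undefined. 4b->0: ok.
All examples now run through 5 states with every (state, symbol) defined. Accept strings end in {0,1,3}, Reject strings end in {2,4}; accept={0,1,3}.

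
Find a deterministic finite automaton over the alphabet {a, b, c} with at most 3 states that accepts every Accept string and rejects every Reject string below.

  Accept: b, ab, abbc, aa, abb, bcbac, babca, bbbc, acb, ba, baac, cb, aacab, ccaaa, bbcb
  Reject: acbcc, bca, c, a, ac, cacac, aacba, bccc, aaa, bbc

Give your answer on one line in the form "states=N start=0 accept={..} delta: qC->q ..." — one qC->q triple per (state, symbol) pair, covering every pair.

Grow the machine one transition at a time. Run the examples from 0; the earliest place one falls off (shortest prefix, ties alphabetical) gets sent to the lowest-numbered state that keeps every Accept/Reject pair distinguishable — a pair clashes when both reach the same state with identical unread suffix — and to a fresh state only if none does.
a: 0a undefined. 0a->0: no, abbc/bbc meet in 0 with "bbc" left. Open state 1: 0a->1.
b: 0b undefined. 0b->0: no, bbbc/c meet in 0 with "c" left. 0b->1: no, b/a meet in 1. Open state 2: 0b->2.
c: 0c undefined. 0c->0: no, ccaaa/aaa meet in 1 with "aa" left. 0c->1: ok.
aa: 1a undefined. 1a->0: ok.
ab: 1b undefined. 1b->0: ok.
ac: 1c undefined. 1c->0: no, ab/ac meet in 0. 1c->1: ok.
ba: 2a undefined. 2a->0: no, babca/bca meet in 2 with "ca" left. 2a->1: no, ba/acbcc meet in 1. 2a->2: ok.
bb: 2b undefined. 2b->0: ok.
bc: 2c undefined. 2c->0: ok.
All examples now run through 3 states with every (state, symbol) defined. Accept strings end in {0,2}, Reject strings end in {1}; accept={0,2}.

states=3 start=0 accept={0,2} delta: 0a->1 0b->2 0c->1 1a->0 1b->0 1c->1 2a->2 2b->0 2c->0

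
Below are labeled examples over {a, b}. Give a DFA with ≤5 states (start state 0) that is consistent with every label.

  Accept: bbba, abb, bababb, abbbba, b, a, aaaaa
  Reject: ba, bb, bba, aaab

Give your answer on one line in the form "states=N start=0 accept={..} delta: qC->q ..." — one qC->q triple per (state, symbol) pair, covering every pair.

State merging on the prefix tree: take the shortest (then alphabetical) example prefix whose next move is undefined and point that move at state 0, else 1, else 2, ...; a target is out if some Accept/Reject pair would then sit in one state with the same input left (inseparable). If every existing state is out, open a new one.
a: 0a undefined. 0a->0: no, abb/bb meet in 0 with "bb" left. Open state 1: 0a->1.
b: 0b undefined. 0b->0: no, bbba/ba meet in 1. 0b->1: ok.
aa: 1a undefined. 1a->0: no, bababb/bb meet in 1 with "b" left. 1a->1: no, b/ba meet in 1. Open state 2: 1a->2.
ab: 1b undefined. 1b->0: no, bbba/ba meet in 2. 1b->1: no, bbba/ba meet in 2. 1b->2: ok.
aaa: 2a undefined. 2a->0: no, b/aaab meet in 1. 2a->1: no, b/bba meet in 1. 2a->2: no, abb/aaab meet in 2 with "b" left. Open state 3: 2a->3.
abb: 2b undefined. 2b->0: no, abbbba/bba meet in 3. 2b->1: no, bbba/ba meet in 2. 2b->2: no, bbba/bba meet in 3. 2b->3: no, abb/bba meet in 3. Open state 4: 2b->4.
aaaa: 3a undefined. 3a->0: ok.
aaab: 3b undefined. 3b->0: ok.
abbb: 4b undefined. 4b->0: no, abbbba/ba meet in 2. 4b->1: no, abbbba/bba meet in 3. 4b->2: ok.
baba: 4a undefined. 4a->0: no, bbba/aaab meet in 0. 4a->1: ok.
All examples now run through 5 states with every (state, symbol) defined. Accept strings end in {1,4}, Reject strings end in {0,2,3}; accept={1,4}.

states=5 start=0 accept={1,4} delta: 0a->1 0b->1 1a->2 1b->2 2a->3 2b->4 3a->0 3b->0 4a->1 4b->2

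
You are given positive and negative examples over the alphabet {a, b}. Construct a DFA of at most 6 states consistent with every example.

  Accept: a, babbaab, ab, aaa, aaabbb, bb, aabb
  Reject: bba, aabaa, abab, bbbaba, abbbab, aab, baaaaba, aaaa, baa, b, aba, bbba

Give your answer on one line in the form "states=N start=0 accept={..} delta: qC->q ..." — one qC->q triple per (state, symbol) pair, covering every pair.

State merging on the prefix tree: take the shortest (then alphabetical) example prefix whose next move is undefined and point that move at state 0, else 1, else 2, ...; a target is out if some Accept/Reject pair would then sit in one state with the same input left (inseparable). If every existing state is out, open a new one.
a: 0a undefined. 0a->0: no, a/aaaa meet in 0. Open state 1: 0a->1.
b: 0b undefined. 0b->0: no, a/bba meet in 1. 0b->1: no, a/b meet in 1. Open state 2: 0b->2.
aa: 1a undefined. 1a->0: ok.
ab: 1b undefined. 1b->0: no, a/aba meet in 1. 1b->1: ok.
ba: 2a undefined. 2a->0: no, a/aabaa meet in 1. 2a->1: no, a/baaaaba meet in 1. 2a->2: ok.
bb: 2b undefined. 2b->0: no, a/bba meet in 1. 2b->1: ok.
All examples now run through 3 states with every (state, symbol) defined. Accept strings end in {1}, Reject strings end in {0,2}; accept={1}.

states=3 start=0 accept={1} delta: 0a->1 0b->2 1a->0 1b->1 2a->2 2b->1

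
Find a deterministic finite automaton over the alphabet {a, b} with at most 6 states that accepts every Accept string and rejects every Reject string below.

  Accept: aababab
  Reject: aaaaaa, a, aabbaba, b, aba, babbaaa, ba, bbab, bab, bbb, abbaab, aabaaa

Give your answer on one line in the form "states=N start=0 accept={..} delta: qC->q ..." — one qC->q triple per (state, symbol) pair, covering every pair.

states=4 start=0 accept={3} delta: 0a->0 0b->1 1a->2 1b->0 2a->3 2b->2 3a->0 3b->3

Grow the machine one transition at a time. Run the examples from 0; the earliest place one falls off (shortest prefix, ties alphabetical) gets sent to the lowest-numbered state that keeps every Accept/Reject pair distinguishable — a pair clashes when both reach the same state with identical unread suffix — and to a fresh state only if none does.
a: 0a undefined. 0a->0: ok.
b: 0b undefined. 0b->0: no, aababab/aaaaaa meet in 0. Open state 1: 0b->1.
ba: 1a undefined. 1a->0: no, aababab/b meet in 1. 1a->1: no, aababab/bbab meet in 1 with "bab" left. Open state 2: 1a->2.
bb: 1b undefined. 1b->0: ok.
bab: 2b undefined. 2b->0: no, aababab/b meet in 1. 2b->1: no, aababab/b meet in 1. 2b->2: ok.
aabaa: 2a undefined. 2a->0: no, aababab/b meet in 1. 2a->1: no, aababab/aaaaaa meet in 0. 2a->2: no, aababab/aabbaba meet in 2. Open state 3: 2a->3.
aabaaa: 3a undefined. 3a->0: ok.
aababab: 3b undefined. 3b->0: no, aababab/aaaaaa meet in 0. 3b->1: no, aababab/b meet in 1. 3b->2: no, aababab/aabbaba meet in 2. 3b->3: ok.
All examples now run through 4 states with every (state, symbol) defined. Accept strings end in {3}, Reject strings end in {0,1,2}; accept={3}.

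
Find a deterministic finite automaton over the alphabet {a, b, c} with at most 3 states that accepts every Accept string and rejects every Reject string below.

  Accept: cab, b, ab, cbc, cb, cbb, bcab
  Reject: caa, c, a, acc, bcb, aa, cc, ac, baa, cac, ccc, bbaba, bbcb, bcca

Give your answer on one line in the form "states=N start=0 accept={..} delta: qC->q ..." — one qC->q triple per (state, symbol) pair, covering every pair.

states=3 start=0 accept={1,2} delta: 0a->0 0b->1 0c->0 1a->0 1b->1 1c->2 2a->0 2b->0 2c->0

Fold the examples into a partial DFA from state 0: repeatedly fix the first undefined (state, symbol) met by the shortest-then-alphabetical prefix, trying targets in increasing order and rejecting any under which an Accept and a Reject string meet in one state with the same remainder; add a state when all current targets are rejected. Accepting states are where Accept strings end.
a: 0a undefined. 0a->0: ok.
b: 0b undefined. 0b->0: no, b/a meet in 0. Open state 1: 0b->1.
c: 0c undefined. 0c->0: ok.
ba: 1a undefined. 1a->0: ok.
bb: 1b undefined. 1b->0: no, cab/bbcb meet in 1. 1b->1: ok.
bc: 1c undefined. 1c->0: no, cab/bcb meet in 1. 1c->1: no, cab/bcb meet in 1. Open state 2: 1c->2.
bca: 2a undefined. 2a->0: ok.
bcb: 2b undefined. 2b->0: ok.
bcc: 2c undefined. 2c->0: ok.
All examples now run through 3 states with every (state, symbol) defined. Accept strings end in {1,2}, Reject strings end in {0}; accept={1,2}.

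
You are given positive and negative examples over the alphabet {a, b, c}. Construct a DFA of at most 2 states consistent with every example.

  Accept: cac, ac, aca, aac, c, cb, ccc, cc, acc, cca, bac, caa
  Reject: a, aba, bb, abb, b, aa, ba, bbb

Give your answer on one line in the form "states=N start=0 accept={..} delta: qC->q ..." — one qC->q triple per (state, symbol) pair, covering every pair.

Grow the machine one transition at a time. Run the examples from 0; the earliest place one falls off (shortest prefix, ties alphabetical) gets sent to the lowest-numbered state that keeps every Accept/Reject pair distinguishable — a pair clashes when both reach the same state with identical unread suffix — and to a fresh state only if none does.
a: 0a undefined. 0a->0: ok.
b: 0b undefined. 0b->0: ok.
c: 0c undefined. 0c->0: no, cac/a meet in 0. Open state 1: 0c->1.
ca: 1a undefined. 1a->0: no, aca/a meet in 0. 1a->1: ok.
cb: 1b undefined. 1b->0: no, cb/a meet in 0. 1b->1: ok.
cc: 1c undefined. 1c->0: no, cac/a meet in 0. 1c->1: ok.
All examples now run through 2 states with every (state, symbol) defined. Accept strings end in {1}, Reject strings end in {0}; accept={1}.

states=2 start=0 accept={1} delta: 0a->0 0b->0 0c->1 1a->1 1b->1 1c->1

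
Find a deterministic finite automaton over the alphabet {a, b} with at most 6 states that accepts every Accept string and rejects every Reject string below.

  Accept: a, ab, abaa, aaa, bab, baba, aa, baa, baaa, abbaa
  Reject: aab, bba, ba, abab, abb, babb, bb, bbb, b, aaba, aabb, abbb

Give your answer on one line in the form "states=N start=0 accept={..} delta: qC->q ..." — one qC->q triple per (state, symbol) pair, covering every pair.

states=5 start=0 accept={0,1,3} delta: 0a->1 0b->2 1a->0 1b->3 2a->4 2b->2 3a->0 3b->2 4a->0 4b->0

Fold the examples into a partial DFA from state 0: repeatedly fix the first undefined (state, symbol) met by the shortest-then-alphabetical prefix, trying targets in increasing order and rejecting any under which an Accept and a Reject string meet in one state with the same remainder; add a state when all current targets are rejected. Accepting states are where Accept strings end.
a: 0a undefined. 0a->0: no, ab/aab meet in 0 with "b" left. Open state 1: 0a->1.
b: 0b undefined. 0b->0: no, a/bba meet in 1. 0b->1: no, a/b meet in 1. Open state 2: 0b->2.
aa: 1a undefined. 1a->0: ok.
ab: 1b undefined. 1b->0: no, ab/abab meet in 0. 1b->1: no, a/abb meet in 1. 1b->2: no, ab/aab meet in 2. Open state 3: 1b->3.
ba: 2a undefined. 2a->0: no, bab/aab meet in 2. 2a->1: no, a/ba meet in 1. 2a->2: no, bab/bb meet in 2 with "b" left. 2a->3: no, ab/ba meet in 3. Open state 4: 2a->4.
bb: 2b undefined. 2b->0: no, a/bba meet in 1. 2b->1: no, a/bb meet in 1. 2b->2: ok.
aba: 3a undefined. 3a->0: ok.
abb: 3b undefined. 3b->0: no, aa/abb meet in 0. 3b->1: no, a/abb meet in 1. 3b->2: ok.
baa: 4a undefined. 4a->0: ok.
bab: 4b undefined. 4b->0: ok.
All examples now run through 5 states with every (state, symbol) defined. Accept strings end in {0,1,3}, Reject strings end in {2,4}; accept={0,1,3}.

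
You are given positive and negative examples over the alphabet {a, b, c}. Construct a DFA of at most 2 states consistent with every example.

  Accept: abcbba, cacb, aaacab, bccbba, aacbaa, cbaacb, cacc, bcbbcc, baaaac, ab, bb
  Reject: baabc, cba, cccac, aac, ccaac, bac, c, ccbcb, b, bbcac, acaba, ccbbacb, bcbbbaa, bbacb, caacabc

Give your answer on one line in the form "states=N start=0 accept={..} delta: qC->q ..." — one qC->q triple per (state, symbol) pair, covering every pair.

states=2 start=0 accept={0} delta: 0a->1 0b->1 0c->1 1a->0 1b->0 1c->0

State merging on the prefix tree: take the shortest (then alphabetical) example prefix whose next move is undefined and point that move at state 0, else 1, else 2, ...; a target is out if some Accept/Reject pair would then sit in one state with the same input left (inseparable). If every existing state is out, open a new one.
a: 0a undefined. 0a->0: no, ab/b meet in 0 with "b" left. Open state 1: 0a->1.
b: 0b undefined. 0b->0: no, bb/b meet in 0. 0b->1: ok.
c: 0c undefined. 0c->0: no, cacb/ccbcb meet in 1 with "cb" left. 0c->1: ok.
aa: 1a undefined. 1a->0: ok.
ab: 1b undefined. 1b->0: ok.
ac: 1c undefined. 1c->0: ok.
All examples now run through 2 states with every (state, symbol) defined. Accept strings end in {0}, Reject strings end in {1}; accept={0}.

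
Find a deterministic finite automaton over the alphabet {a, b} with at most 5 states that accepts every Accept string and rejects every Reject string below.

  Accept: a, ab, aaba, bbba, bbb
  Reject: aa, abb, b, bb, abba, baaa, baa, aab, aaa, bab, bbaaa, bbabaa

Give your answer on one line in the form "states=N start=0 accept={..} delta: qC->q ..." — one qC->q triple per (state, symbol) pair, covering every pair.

State merging on the prefix tree: take the shortest (then alphabetical) example prefix whose next move is undefined and point that move at state 0, else 1, else 2, ...; a target is out if some Accept/Reject pair would then sit in one state with the same input left (inseparable). If every existing state is out, open a new one.
a: 0a undefined. 0a->0: no, a/aa meet in 0. Open state 1: 0a->1.
b: 0b undefined. 0b->0: no, ab/bab meet in 1 with "b" left. 0b->1: no, a/b meet in 1. Open state 2: 0b->2.
aa: 1a undefined. 1a->0: no, a/aaa meet in 1. 1a->1: no, a/aa meet in 1. 1a->2: ok.
ab: 1b undefined. 1b->0: ok.
ba: 2a undefined. 2a->0: no, a/baa meet in 1. 2a->1: no, a/abba meet in 1. 2a->2: ok.
bb: 2b undefined. 2b->0: no, ab/bb meet in 0. 2b->1: no, a/bb meet in 1. 2b->2: no, aaba/aa meet in 2. Open state 3: 2b->3.
bba: 3a undefined. 3a->0: ok.
bbb: 3b undefined. 3b->0: ok.
All examples now run through 4 states with every (state, symbol) defined. Accept strings end in {0,1}, Reject strings end in {2,3}; accept={0,1}.

states=4 start=0 accept={0,1} delta: 0a->1 0b->2 1a->2 1b->0 2a->2 2b->3 3a->0 3b->0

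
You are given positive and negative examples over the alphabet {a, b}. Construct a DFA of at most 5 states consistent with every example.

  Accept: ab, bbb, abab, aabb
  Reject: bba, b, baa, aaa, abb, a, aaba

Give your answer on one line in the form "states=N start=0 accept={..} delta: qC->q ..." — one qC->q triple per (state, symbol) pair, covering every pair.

Grow the machine one transition at a time. Run the examples from 0; the earliest place one falls off (shortest prefix, ties alphabetical) gets sent to the lowest-numbered state that keeps every Accept/Reject pair distinguishable — a pair clashes when both reach the same state with identical unread suffix — and to a fresh state only if none does.
a: 0a undefined. 0a->0: no, ab/b meet in 0 with "b" left. Open state 1: 0a->1.
b: 0b undefined. 0b->0: no, bbb/b meet in 0. 0b->1: no, bbb/abb meet in 1 with "bb" left. Open state 2: 0b->2.
aa: 1a undefined. 1a->0: ok.
ab: 1b undefined. 1b->0: ok.
ba: 2a undefined. 2a->0: no, ab/aaba meet in 0. 2a->1: no, ab/baa meet in 0. 2a->2: ok.
bb: 2b undefined. 2b->0: no, bbb/b meet in 2. 2b->1: no, ab/bba meet in 0. 2b->2: no, bbb/bba meet in 2. Open state 3: 2b->3.
bba: 3a undefined. 3a->0: no, ab/bba meet in 0. 3a->1: ok.
bbb: 3b undefined. 3b->0: ok.
All examples now run through 4 states with every (state, symbol) defined. Accept strings end in {0,3}, Reject strings end in {1,2}; accept={0,3}.

states=4 start=0 accept={0,3} delta: 0a->1 0b->2 1a->0 1b->0 2a->2 2b->3 3a->1 3b->0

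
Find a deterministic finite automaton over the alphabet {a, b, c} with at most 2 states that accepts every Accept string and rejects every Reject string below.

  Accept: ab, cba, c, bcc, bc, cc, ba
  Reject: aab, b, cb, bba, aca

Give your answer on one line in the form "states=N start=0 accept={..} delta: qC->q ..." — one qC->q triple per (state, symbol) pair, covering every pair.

states=2 start=0 accept={0} delta: 0a->1 0b->1 0c->0 1a->0 1b->0 1c->0

State merging on the prefix tree: take the shortest (then alphabetical) example prefix whose next move is undefined and point that move at state 0, else 1, else 2, ...; a target is out if some Accept/Reject pair would then sit in one state with the same input left (inseparable). If every existing state is out, open a new one.
a: 0a undefined. 0a->0: no, ab/aab meet in 0 with "b" left. Open state 1: 0a->1.
b: 0b undefined. 0b->0: no, ba/bba meet in 1. 0b->1: ok.
c: 0c undefined. 0c->0: ok.
aa: 1a undefined. 1a->0: ok.
ab: 1b undefined. 1b->0: ok.
ac: 1c undefined. 1c->0: ok.
All examples now run through 2 states with every (state, symbol) defined. Accept strings end in {0}, Reject strings end in {1}; accept={0}.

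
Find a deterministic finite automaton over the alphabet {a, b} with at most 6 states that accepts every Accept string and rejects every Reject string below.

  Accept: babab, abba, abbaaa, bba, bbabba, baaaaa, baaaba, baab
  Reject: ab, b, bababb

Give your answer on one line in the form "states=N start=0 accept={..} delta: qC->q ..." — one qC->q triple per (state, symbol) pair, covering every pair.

states=4 start=0 accept={0,2,3} delta: 0a->0 0b->1 1a->2 1b->0 2a->1 2b->3 3a->2 3b->1

Fold the examples into a partial DFA from state 0: repeatedly fix the first undefined (state, symbol) met by the shortest-then-alphabetical prefix, trying targets in increasing order and rejecting any under which an Accept and a Reject string meet in one state with the same remainder; add a state when all current targets are rejected. Accepting states are where Accept strings end.
a: 0a undefined. 0a->0: ok.
b: 0b undefined. 0b->0: no, babab/ab meet in 0. Open state 1: 0b->1.
ba: 1a undefined. 1a->0: no, babab/ab meet in 1. 1a->1: no, baaaaa/ab meet in 1. Open state 2: 1a->2.
bb: 1b undefined. 1b->0: ok.
baa: 2a undefined. 2a->0: no, baab/ab meet in 1. 2a->1: ok.
bab: 2b undefined. 2b->0: no, babab/ab meet in 1. 2b->1: no, babab/ab meet in 1. 2b->2: no, baaaba/ab meet in 1. Open state 3: 2b->3.
baba: 3a undefined. 3a->0: no, babab/ab meet in 1. 3a->1: no, baaaba/ab meet in 1. 3a->2: ok.
bababb: 3b undefined. 3b->0: no, abba/bababb meet in 0. 3b->1: ok.
All examples now run through 4 states with every (state, symbol) defined. Accept strings end in {0,2,3}, Reject strings end in {1}; accept={0,2,3}.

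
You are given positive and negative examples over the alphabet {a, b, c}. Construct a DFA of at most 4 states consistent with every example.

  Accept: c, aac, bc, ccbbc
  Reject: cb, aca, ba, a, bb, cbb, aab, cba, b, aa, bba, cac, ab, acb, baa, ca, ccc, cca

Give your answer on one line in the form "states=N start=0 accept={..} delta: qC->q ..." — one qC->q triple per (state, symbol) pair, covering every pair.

Fold the examples into a partial DFA from state 0: repeatedly fix the first undefined (state, symbol) met by the shortest-then-alphabetical prefix, trying targets in increasing order and rejecting any under which an Accept and a Reject string meet in one state with the same remainder; add a state when all current targets are rejected. Accepting states are where Accept strings end.
a: 0a undefined. 0a->0: ok.
b: 0b undefined. 0b->0: ok.
c: 0c undefined. 0c->0: no, c/cb meet in 0. Open state 1: 0c->1.
ca: 1a undefined. 1a->0: no, c/cac meet in 1. 1a->1: no, c/aca meet in 1. Open state 2: 1a->2.
cb: 1b undefined. 1b->0: ok.
cc: 1c undefined. 1c->0: no, c/ccc meet in 1. 1c->1: no, c/ccc meet in 1. 1c->2: ok.
cac: 2c undefined. 2c->0: ok.
cca: 2a undefined. 2a->0: ok.
ccb: 2b undefined. 2b->0: ok.
All examples now run through 3 states with every (state, symbol) defined. Accept strings end in {1}, Reject strings end in {0,2}; accept={1}.

states=3 start=0 accept={1} delta: 0a->0 0b->0 0c->1 1a->2 1b->0 1c->2 2a->0 2b->0 2c->0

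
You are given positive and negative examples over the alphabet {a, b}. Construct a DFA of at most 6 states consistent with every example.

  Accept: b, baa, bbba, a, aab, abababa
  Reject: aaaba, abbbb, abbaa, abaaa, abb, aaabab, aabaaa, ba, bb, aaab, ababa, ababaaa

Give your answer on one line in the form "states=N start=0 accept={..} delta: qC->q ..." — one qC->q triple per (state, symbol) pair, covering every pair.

State merging on the prefix tree: take the shortest (then alphabetical) example prefix whose next move is undefined and point that move at state 0, else 1, else 2, ...; a target is out if some Accept/Reject pair would then sit in one state with the same input left (inseparable). If every existing state is out, open a new one.
a: 0a undefined. 0a->0: no, b/aaab meet in 0 with "b" left. Open state 1: 0a->1.
b: 0b undefined. 0b->0: no, b/bb meet in 0. 0b->1: ok.
aa: 1a undefined. 1a->0: ok.
ab: 1b undefined. 1b->0: no, b/aaaba meet in 1. 1b->1: no, b/abbbb meet in 1. Open state 2: 1b->2.
aba: 2a undefined. 2a->0: no, b/aaabab meet in 1. 2a->1: no, b/aaaba meet in 1. 2a->2: no, bbba/ababa meet in 2 with "ba" left. Open state 3: 2a->3.
abb: 2b undefined. 2b->0: ok.
abaa: 3a undefined. 3a->0: no, b/abaaa meet in 1. 3a->1: ok.
abab: 3b undefined. 3b->0: no, b/ababa meet in 1. 3b->1: no, b/aaabab meet in 1. 3b->2: no, abababa/aaaba meet in 3. 3b->3: no, b/ababa meet in 1. Open state 4: 3b->4.
ababa: 4a undefined. 4a->0: no, abababa/abbaa meet in 0. 4a->1: no, b/ababa meet in 1. 4a->2: no, b/ababaaa meet in 1. 4a->3: no, abababa/aaaba meet in 3. 4a->4: ok.
ababab: 4b undefined. 4b->0: ok.
All examples now run through 5 states with every (state, symbol) defined. Accept strings end in {1}, Reject strings end in {0,2,3,4}; accept={1}.

states=5 start=0 accept={1} delta: 0a->1 0b->1 1a->0 1b->2 2a->3 2b->0 3a->1 3b->4 4a->4 4b->0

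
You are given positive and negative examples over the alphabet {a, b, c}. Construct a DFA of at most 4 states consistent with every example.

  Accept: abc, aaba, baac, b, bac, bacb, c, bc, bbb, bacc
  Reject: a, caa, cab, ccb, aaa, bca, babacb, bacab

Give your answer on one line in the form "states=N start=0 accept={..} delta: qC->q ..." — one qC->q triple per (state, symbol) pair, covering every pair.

State merging on the prefix tree: take the shortest (then alphabetical) example prefix whose next move is undefined and point that move at state 0, else 1, else 2, ...; a target is out if some Accept/Reject pair would then sit in one state with the same input left (inseparable). If every existing state is out, open a new one.
a: 0a undefined. 0a->0: ok.
b: 0b undefined. 0b->0: no, aaba/a meet in 0. Open state 1: 0b->1.
c: 0c undefined. 0c->0: no, b/cab meet in 1. 0c->1: ok.
ba: 1a undefined. 1a->0: no, aaba/a meet in 0. 1a->1: no, aaba/caa meet in 1. Open state 2: 1a->2.
bb: 1b undefined. 1b->0: ok.
bc: 1c undefined. 1c->0: no, abc/a meet in 0. 1c->1: no, aaba/bca meet in 2. 1c->2: ok.
baa: 2a undefined. 2a->0: ok.
bab: 2b undefined. 2b->0: ok.
bac: 2c undefined. 2c->0: no, baac/bacab meet in 1. 2c->1: no, bacb/a meet in 0. 2c->2: no, baac/bacab meet in 1. Open state 3: 2c->3.
baca: 3a undefined. 3a->0: no, baac/bacab meet in 1. 3a->1: ok.
bacb: 3b undefined. 3b->0: no, bacb/a meet in 0. 3b->1: ok.
bacc: 3c undefined. 3c->0: no, bacc/a meet in 0. 3c->1: ok.
All examples now run through 4 states with every (state, symbol) defined. Accept strings end in {1,2,3}, Reject strings end in {0}; accept={1,2,3}.

states=4 start=0 accept={1,2,3} delta: 0a->0 0b->1 0c->1 1a->2 1b->0 1c->2 2a->0 2b->0 2c->3 3a->1 3b->1 3c->1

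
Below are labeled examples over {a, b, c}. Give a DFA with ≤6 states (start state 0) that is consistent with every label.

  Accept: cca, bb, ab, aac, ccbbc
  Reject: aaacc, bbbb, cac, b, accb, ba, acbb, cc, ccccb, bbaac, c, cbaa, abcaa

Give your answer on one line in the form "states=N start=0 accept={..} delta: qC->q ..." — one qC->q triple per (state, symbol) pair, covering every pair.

states=5 start=0 accept={3} delta: 0a->1 0b->1 0c->2 1a->1 1b->3 1c->3 2a->0 2b->0 2c->4 3a->2 3b->0 3c->0 4a->3 4b->0 4c->0

Fold the examples into a partial DFA from state 0: repeatedly fix the first undefined (state, symbol) met by the shortest-then-alphabetical prefix, trying targets in increasing order and rejecting any under which an Accept and a Reject string meet in one state with the same remainder; add a state when all current targets are rejected. Accepting states are where Accept strings end.
a: 0a undefined. 0a->0: no, ab/b meet in 0 with "b" left. Open state 1: 0a->1.
b: 0b undefined. 0b->0: no, bb/bbbb meet in 0. 0b->1: ok.
c: 0c undefined. 0c->0: no, cca/b meet in 1. 0c->1: no, aac/cac meet in 1 with "ac" left. Open state 2: 0c->2.
aa: 1a undefined. 1a->0: no, aac/c meet in 2. 1a->1: ok.
ab: 1b undefined. 1b->0: no, bb/bbbb meet in 0. 1b->1: no, bb/bbbb meet in 1. 1b->2: no, bb/c meet in 2. Open state 3: 1b->3.
ac: 1c undefined. 1c->0: no, bb/acbb meet in 3. 1c->1: no, bb/accb meet in 3. 1c->2: no, aac/c meet in 2. 1c->3: ok.
ca: 2a undefined. 2a->0: ok.
cb: 2b undefined. 2b->0: ok.
cc: 2c undefined. 2c->0: no, cca/b meet in 1. 2c->1: no, cca/b meet in 1. 2c->2: no, cca/ccccb meet in 0. 2c->3: no, bb/cc meet in 3. Open state 4: 2c->4.
abc: 3c undefined. 3c->0: ok.
acb: 3b undefined. 3b->0: ok.
bba: 3a undefined. 3a->0: no, bb/bbaac meet in 3. 3a->1: no, bb/bbaac meet in 3. 3a->2: ok.
cca: 4a undefined. 4a->0: no, cca/aaacc meet in 0. 4a->1: no, cca/bbbb meet in 1. 4a->2: no, cca/cac meet in 2. 4a->3: ok.
ccb: 4b undefined. 4b->0: ok.
ccc: 4c undefined. 4c->0: ok.
All examples now run through 5 states with every (state, symbol) defined. Accept strings end in {3}, Reject strings end in {0,1,2,4}; accept={3}.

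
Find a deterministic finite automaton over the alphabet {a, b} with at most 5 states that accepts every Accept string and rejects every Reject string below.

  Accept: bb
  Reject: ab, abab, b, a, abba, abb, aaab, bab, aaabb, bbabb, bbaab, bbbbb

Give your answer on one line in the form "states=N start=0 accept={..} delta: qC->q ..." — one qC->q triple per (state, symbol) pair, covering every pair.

Grow the machine one transition at a time. Run the examples from 0; the earliest place one falls off (shortest prefix, ties alphabetical) gets sent to the lowest-numbered state that keeps every Accept/Reject pair distinguishable — a pair clashes when both reach the same state with identical unread suffix — and to a fresh state only if none does.
a: 0a undefined. 0a->0: no, bb/abb meet in 0 with "bb" left. Open state 1: 0a->1.
b: 0b undefined. 0b->0: no, bb/b meet in 0. 0b->1: no, bb/ab meet in 1 with "b" left. Open state 2: 0b->2.
aa: 1a undefined. 1a->0: ok.
ab: 1b undefined. 1b->0: ok.
ba: 2a undefined. 2a->0: ok.
bb: 2b undefined. 2b->0: no, bb/ab meet in 0. 2b->1: no, bb/a meet in 1. 2b->2: no, bb/b meet in 2. Open state 3: 2b->3.
bba: 3a undefined. 3a->0: no, bb/bbabb meet in 3. 3a->1: ok.
bbb: 3b undefined. 3b->0: no, bb/bbbbb meet in 3. 3b->1: ok.
All examples now run through 4 states with every (state, symbol) defined. Accept strings end in {3}, Reject strings end in {0,1,2}; accept={3}.

states=4 start=0 accept={3} delta: 0a->1 0b->2 1a->0 1b->0 2a->0 2b->3 3a->1 3b->1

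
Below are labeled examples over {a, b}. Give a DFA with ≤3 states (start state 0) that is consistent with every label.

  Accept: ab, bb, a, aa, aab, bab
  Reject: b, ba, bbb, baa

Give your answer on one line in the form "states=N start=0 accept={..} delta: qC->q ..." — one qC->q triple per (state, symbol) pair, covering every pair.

states=3 start=0 accept={0,1} delta: 0a->1 0b->2 1a->1 1b->0 2a->2 2b->0

State merging on the prefix tree: take the shortest (then alphabetical) example prefix whose next move is undefined and point that move at state 0, else 1, else 2, ...; a target is out if some Accept/Reject pair would then sit in one state with the same input left (inseparable). If every existing state is out, open a new one.
a: 0a undefined. 0a->0: no, ab/b meet in 0 with "b" left. Open state 1: 0a->1.
b: 0b undefined. 0b->0: no, bb/b meet in 0. 0b->1: no, a/b meet in 1. Open state 2: 0b->2.
aa: 1a undefined. 1a->0: no, aab/b meet in 2. 1a->1: ok.
ab: 1b undefined. 1b->0: ok.
ba: 2a undefined. 2a->0: no, ab/ba meet in 0. 2a->1: no, a/ba meet in 1. 2a->2: ok.
bb: 2b undefined. 2b->0: ok.
All examples now run through 3 states with every (state, symbol) defined. Accept strings end in {0,1}, Reject strings end in {2}; accept={0,1}.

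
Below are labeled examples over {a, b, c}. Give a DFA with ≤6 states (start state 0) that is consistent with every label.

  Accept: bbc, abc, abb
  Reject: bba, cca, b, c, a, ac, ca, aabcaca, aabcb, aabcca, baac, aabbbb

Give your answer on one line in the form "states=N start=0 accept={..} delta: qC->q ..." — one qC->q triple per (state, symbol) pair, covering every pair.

Fold the examples into a partial DFA from state 0: repeatedly fix the first undefined (state, symbol) met by the shortest-then-alphabetical prefix, trying targets in increasing order and rejecting any under which an Accept and a Reject string meet in one state with the same remainder; add a state when all current targets are rejected. Accepting states are where Accept strings end.
a: 0a undefined. 0a->0: ok.
b: 0b undefined. 0b->0: no, bbc/c meet in 0 with "c" left. Open state 1: 0b->1.
c: 0c undefined. 0c->0: ok.
ba: 1a undefined. 1a->0: ok.
bb: 1b undefined. 1b->0: no, bbc/bba meet in 0. 1b->1: no, abb/b meet in 1. Open state 2: 1b->2.
abc: 1c undefined. 1c->0: no, abc/cca meet in 0. 1c->1: no, abc/b meet in 1. 1c->2: ok.
bba: 2a undefined. 2a->0: ok.
bbc: 2c undefined. 2c->0: no, bbc/bba meet in 0. 2c->1: no, bbc/b meet in 1. 2c->2: ok.
aabbb: 2b undefined. 2b->0: ok.
All examples now run through 3 states with every (state, symbol) defined. Accept strings end in {2}, Reject strings end in {0,1}; accept={2}.

states=3 start=0 accept={2} delta: 0a->0 0b->1 0c->0 1a->0 1b->2 1c->2 2a->0 2b->0 2c->2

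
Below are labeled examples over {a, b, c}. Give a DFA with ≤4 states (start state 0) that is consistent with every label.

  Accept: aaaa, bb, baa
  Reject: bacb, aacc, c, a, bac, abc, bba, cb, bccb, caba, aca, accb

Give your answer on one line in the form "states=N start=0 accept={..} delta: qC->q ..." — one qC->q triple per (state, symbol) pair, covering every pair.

State merging on the prefix tree: take the shortest (then alphabetical) example prefix whose next move is undefined and point that move at state 0, else 1, else 2, ...; a target is out if some Accept/Reject pair would then sit in one state with the same input left (inseparable). If every existing state is out, open a new one.
a: 0a undefined. 0a->0: no, aaaa/a meet in 0. Open state 1: 0a->1.
b: 0b undefined. 0b->0: ok.
c: 0c undefined. 0c->0: no, bb/c meet in 0. 0c->1: ok.
aa: 1a undefined. 1a->0: ok.
ab: 1b undefined. 1b->0: no, aaaa/cb meet in 0. 1b->1: ok.
ac: 1c undefined. 1c->0: no, aaaa/bacb meet in 0. 1c->1: no, aaaa/aca meet in 0. Open state 2: 1c->2.
aca: 2a undefined. 2a->0: no, aaaa/aca meet in 0. 2a->1: ok.
acc: 2c undefined. 2c->0: no, aaaa/accb meet in 0. 2c->1: ok.
bacb: 2b undefined. 2b->0: no, aaaa/bacb meet in 0. 2b->1: ok.
All examples now run through 3 states with every (state, symbol) defined. Accept strings end in {0}, Reject strings end in {1,2}; accept={0}.

states=3 start=0 accept={0} delta: 0a->1 0b->0 0c->1 1a->0 1b->1 1c->2 2a->1 2b->1 2c->1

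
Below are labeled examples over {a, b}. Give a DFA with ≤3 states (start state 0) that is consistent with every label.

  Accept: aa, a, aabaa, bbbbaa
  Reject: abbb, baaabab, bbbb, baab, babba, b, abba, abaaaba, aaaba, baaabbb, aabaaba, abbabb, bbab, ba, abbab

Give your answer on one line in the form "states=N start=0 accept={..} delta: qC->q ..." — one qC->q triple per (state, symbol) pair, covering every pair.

Grow the machine one transition at a time. Run the examples from 0; the earliest place one falls off (shortest prefix, ties alphabetical) gets sent to the lowest-numbered state that keeps every Accept/Reject pair distinguishable — a pair clashes when both reach the same state with identical unread suffix — and to a fresh state only if none does.
a: 0a undefined. 0a->0: ok.
b: 0b undefined. 0b->0: no, aa/abbb meet in 0. Open state 1: 0b->1.
ba: 1a undefined. 1a->0: no, aa/abaaaba meet in 0. 1a->1: no, aabaa/b meet in 1. Open state 2: 1a->2.
bb: 1b undefined. 1b->0: no, aa/bbbb meet in 0. 1b->1: ok.
baa: 2a undefined. 2a->0: ok.
bab: 2b undefined. 2b->0: no, aa/baaabab meet in 0. 2b->1: ok.
All examples now run through 3 states with every (state, symbol) defined. Accept strings end in {0}, Reject strings end in {1,2}; accept={0}.

states=3 start=0 accept={0} delta: 0a->0 0b->1 1a->2 1b->1 2a->0 2b->1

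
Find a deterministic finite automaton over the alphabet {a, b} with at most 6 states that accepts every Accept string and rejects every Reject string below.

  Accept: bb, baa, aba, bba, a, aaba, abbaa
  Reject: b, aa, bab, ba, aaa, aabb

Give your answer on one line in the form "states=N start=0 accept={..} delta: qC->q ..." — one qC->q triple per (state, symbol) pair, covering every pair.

states=4 start=0 accept={1,3} delta: 0a->1 0b->2 1a->2 1b->0 2a->0 2b->3 3a->1 3b->0

State merging on the prefix tree: take the shortest (then alphabetical) example prefix whose next move is undefined and point that move at state 0, else 1, else 2, ...; a target is out if some Accept/Reject pair would then sit in one state with the same input left (inseparable). If every existing state is out, open a new one.
a: 0a undefined. 0a->0: no, bb/aabb meet in 0 with "bb" left. Open state 1: 0a->1.
b: 0b undefined. 0b->0: no, bb/b meet in 0. 0b->1: no, baa/aaa meet in 1 with "aa" left. Open state 2: 0b->2.
aa: 1a undefined. 1a->0: no, bb/aabb meet in 2 with "b" left. 1a->1: no, a/aa meet in 1. 1a->2: ok.
ab: 1b undefined. 1b->0: ok.
ba: 2a undefined. 2a->0: ok.
bb: 2b undefined. 2b->0: no, bb/ba meet in 0. 2b->1: no, bba/b meet in 2. 2b->2: no, bb/b meet in 2. Open state 3: 2b->3.
bba: 3a undefined. 3a->0: no, bba/ba meet in 0. 3a->1: ok.
aabb: 3b undefined. 3b->0: ok.
All examples now run through 4 states with every (state, symbol) defined. Accept strings end in {1,3}, Reject strings end in {0,2}; accept={1,3}.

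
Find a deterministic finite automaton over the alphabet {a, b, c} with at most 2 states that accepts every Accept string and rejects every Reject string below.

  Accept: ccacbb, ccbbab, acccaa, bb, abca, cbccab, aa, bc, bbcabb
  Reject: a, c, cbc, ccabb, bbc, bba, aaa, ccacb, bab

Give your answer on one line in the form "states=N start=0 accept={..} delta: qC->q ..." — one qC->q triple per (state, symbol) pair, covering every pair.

states=2 start=0 accept={0} delta: 0a->1 0b->1 0c->1 1a->0 1b->0 1c->0

State merging on the prefix tree: take the shortest (then alphabetical) example prefix whose next move is undefined and point that move at state 0, else 1, else 2, ...; a target is out if some Accept/Reject pair would then sit in one state with the same input left (inseparable). If every existing state is out, open a new one.
a: 0a undefined. 0a->0: no, aa/a meet in 0. Open state 1: 0a->1.
b: 0b undefined. 0b->0: no, bc/c meet in 0 with "c" left. 0b->1: ok.
c: 0c undefined. 0c->0: no, bc/cbc meet in 1 with "c" left. 0c->1: ok.
aa: 1a undefined. 1a->0: ok.
ab: 1b undefined. 1b->0: ok.
ac: 1c undefined. 1c->0: ok.
All examples now run through 2 states with every (state, symbol) defined. Accept strings end in {0}, Reject strings end in {1}; accept={0}.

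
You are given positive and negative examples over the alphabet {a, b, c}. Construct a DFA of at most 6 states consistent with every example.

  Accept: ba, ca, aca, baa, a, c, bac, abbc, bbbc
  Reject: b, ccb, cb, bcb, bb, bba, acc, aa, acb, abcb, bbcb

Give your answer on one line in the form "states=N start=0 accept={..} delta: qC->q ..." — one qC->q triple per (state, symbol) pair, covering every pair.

Grow the machine one transition at a time. Run the examples from 0; the earliest place one falls off (shortest prefix, ties alphabetical) gets sent to the lowest-numbered state that keeps every Accept/Reject pair distinguishable — a pair clashes when both reach the same state with identical unread suffix — and to a fresh state only if none does.
a: 0a undefined. 0a->0: no, a/aa meet in 0. Open state 1: 0a->1.
b: 0b undefined. 0b->0: no, ba/bba meet in 1. 0b->1: no, ba/aa meet in 1 with "a" left. Open state 2: 0b->2.
c: 0c undefined. 0c->0: ok.
aa: 1a undefined. 1a->0: no, c/aa meet in 0. 1a->1: no, ca/aa meet in 1. 1a->2: ok.
ab: 1b undefined. 1b->0: ok.
ac: 1c undefined. 1c->0: no, c/acc meet in 0. 1c->1: no, ca/acc meet in 1. 1c->2: no, abbc/acc meet in 2 with "c" left. Open state 3: 1c->3.
ba: 2a undefined. 2a->0: ok.
bb: 2b undefined. 2b->0: no, ba/bb meet in 0. 2b->1: no, ca/bb meet in 1. 2b->2: no, ba/bba meet in 0. 2b->3: no, aca/bba meet in 3 with "a" left. Open state 4: 2b->4.
bc: 2c undefined. 2c->0: ok.
aca: 3a undefined. 3a->0: ok.
acb: 3b undefined. 3b->0: no, ba/acb meet in 0. 3b->1: no, ca/acb meet in 1. 3b->2: ok.
acc: 3c undefined. 3c->0: no, ba/acc meet in 0. 3c->1: no, ca/acc meet in 1. 3c->2: ok.
bba: 4a undefined. 4a->0: no, ba/bba meet in 0. 4a->1: no, ca/bba meet in 1. 4a->2: ok.
bbb: 4b undefined. 4b->0: ok.
bbc: 4c undefined. 4c->0: ok.
All examples now run through 5 states with every (state, symbol) defined. Accept strings end in {0,1}, Reject strings end in {2,4}; accept={0,1}.

states=5 start=0 accept={0,1} delta: 0a->1 0b->2 0c->0 1a->2 1b->0 1c->3 2a->0 2b->4 2c->0 3a->0 3b->2 3c->2 4a->2 4b->0 4c->0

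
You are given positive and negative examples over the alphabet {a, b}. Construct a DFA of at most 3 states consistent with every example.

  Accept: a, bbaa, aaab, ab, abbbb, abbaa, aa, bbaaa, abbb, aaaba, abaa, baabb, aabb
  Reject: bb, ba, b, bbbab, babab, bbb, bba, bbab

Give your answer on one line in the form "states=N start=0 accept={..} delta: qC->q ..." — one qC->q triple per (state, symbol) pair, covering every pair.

states=3 start=0 accept={1} delta: 0a->1 0b->2 1a->1 1b->1 2a->0 2b->2

Fold the examples into a partial DFA from state 0: repeatedly fix the first undefined (state, symbol) met by the shortest-then-alphabetical prefix, trying targets in increasing order and rejecting any under which an Accept and a Reject string meet in one state with the same remainder; add a state when all current targets are rejected. Accepting states are where Accept strings end.
a: 0a undefined. 0a->0: no, aaab/b meet in 0 with "b" left. Open state 1: 0a->1.
b: 0b undefined. 0b->0: no, a/ba meet in 1. 0b->1: no, a/b meet in 1. Open state 2: 0b->2.
aa: 1a undefined. 1a->0: no, aabb/bb meet in 2 with "b" left. 1a->1: ok.
ab: 1b undefined. 1b->0: no, abbbb/bbb meet in 2 with "bb" left. 1b->1: ok.
ba: 2a undefined. 2a->0: ok.
bb: 2b undefined. 2b->0: no, a/bba meet in 1. 2b->1: no, a/bb meet in 1. 2b->2: ok.
All examples now run through 3 states with every (state, symbol) defined. Accept strings end in {1}, Reject strings end in {0,2}; accept={1}.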